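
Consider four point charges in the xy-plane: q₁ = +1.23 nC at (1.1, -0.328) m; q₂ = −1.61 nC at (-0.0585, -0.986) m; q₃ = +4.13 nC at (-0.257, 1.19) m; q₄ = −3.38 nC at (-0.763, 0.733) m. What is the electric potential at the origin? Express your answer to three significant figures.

-3.24 V

The total potential is the scalar sum of each charge's contribution, V = Σ kqᵢ/rᵢ.
Distances from the field point to each charge: r₁ = 1.15 m, r₂ = 0.988 m, r₃ = 1.22 m, r₄ = 1.06 m.
V = k[(1.23×10⁻⁹)/(1.15) + (-1.61×10⁻⁹)/(0.988) + (4.13×10⁻⁹)/(1.22) + (-3.38×10⁻⁹)/(1.06)] = -3.24 V.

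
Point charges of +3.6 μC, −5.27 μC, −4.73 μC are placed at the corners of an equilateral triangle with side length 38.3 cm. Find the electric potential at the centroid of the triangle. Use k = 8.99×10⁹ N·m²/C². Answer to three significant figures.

-2.60×10⁵ V

Electric potential is a scalar, so the contributions from each charge add algebraically: V = Σ kqᵢ/rᵢ.
The distance from each vertex to the centroid is a/√3 = 0.221 m.
V = k[(3.60×10⁻⁶)/(0.221) + (-5.27×10⁻⁶)/(0.221) + (-4.73×10⁻⁶)/(0.221)] = -2.60×10⁵ V.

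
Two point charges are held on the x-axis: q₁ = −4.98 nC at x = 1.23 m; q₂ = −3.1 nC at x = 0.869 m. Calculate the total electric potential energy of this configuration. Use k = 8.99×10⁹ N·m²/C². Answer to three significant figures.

The assembly work is the sum of pairwise potential energies, U = Σ_{i<j} kqᵢqⱼ/rᵢⱼ.
Pair separations: r₁₂ = 0.361 m.
U = (3.84×10⁻⁷) = 3.84×10⁻⁷ J.

3.84×10⁻⁷ J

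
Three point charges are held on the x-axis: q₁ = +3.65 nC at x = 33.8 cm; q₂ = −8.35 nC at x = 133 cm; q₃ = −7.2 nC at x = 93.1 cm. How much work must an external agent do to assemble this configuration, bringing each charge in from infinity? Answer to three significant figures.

The assembly work is the sum of pairwise potential energies, U = Σ_{i<j} kqᵢqⱼ/rᵢⱼ.
Pair separations: r₁₂ = 0.992 m, r₁₃ = 0.593 m, r₂₃ = 0.399 m.
U = (-2.76×10⁻⁷) + (-3.98×10⁻⁷) + (1.35×10⁻⁶) = 6.80×10⁻⁷ J.

6.80×10⁻⁷ J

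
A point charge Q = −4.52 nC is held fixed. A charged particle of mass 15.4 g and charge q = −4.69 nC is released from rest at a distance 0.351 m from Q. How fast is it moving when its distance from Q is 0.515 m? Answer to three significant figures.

Only the electrostatic force acts, so mechanical energy is conserved: ½mv² = U₁ − U₂ = kQq(1/r₁ − 1/r₂).
U₁ − U₂ = (8.99×10⁹ N·m²/C²)(-4.52×10⁻⁹ C)(-4.69×10⁻⁹ C)(1/0.351 − 1/0.515) = 1.73×10⁻⁷ J.
v = √(2·1.73×10⁻⁷/0.0154) = 4.74×10⁻³ m/s.

4.74×10⁻³ m/s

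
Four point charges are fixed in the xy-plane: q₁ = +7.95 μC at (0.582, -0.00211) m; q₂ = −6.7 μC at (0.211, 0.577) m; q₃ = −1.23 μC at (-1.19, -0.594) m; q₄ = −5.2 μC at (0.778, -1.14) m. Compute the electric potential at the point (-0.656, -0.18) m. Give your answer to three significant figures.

-3.86×10⁴ V

The total potential is the scalar sum of each charge's contribution, V = Σ kqᵢ/rᵢ.
Distances from the field point to each charge: r₁ = 1.25 m, r₂ = 1.15 m, r₃ = 0.676 m, r₄ = 1.73 m.
V = k[(7.95×10⁻⁶)/(1.25) + (-6.70×10⁻⁶)/(1.15) + (-1.23×10⁻⁶)/(0.676) + (-5.20×10⁻⁶)/(1.73)] = -3.86×10⁴ V.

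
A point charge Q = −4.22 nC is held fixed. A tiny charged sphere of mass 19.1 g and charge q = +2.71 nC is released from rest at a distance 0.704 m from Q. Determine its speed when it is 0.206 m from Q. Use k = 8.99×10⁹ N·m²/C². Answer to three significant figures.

6.08×10⁻³ m/s

Only the electrostatic force acts, so mechanical energy is conserved: ½mv² = U₁ − U₂ = kQq(1/r₁ − 1/r₂).
U₁ − U₂ = (8.99×10⁹ N·m²/C²)(-4.22×10⁻⁹ C)(2.71×10⁻⁹ C)(1/0.704 − 1/0.206) = 3.53×10⁻⁷ J.
v = √(2·3.53×10⁻⁷/0.0191) = 6.08×10⁻³ m/s.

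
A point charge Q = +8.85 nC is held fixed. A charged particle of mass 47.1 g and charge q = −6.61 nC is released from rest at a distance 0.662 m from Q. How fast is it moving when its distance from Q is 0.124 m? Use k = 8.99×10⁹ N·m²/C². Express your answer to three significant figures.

0.0121 m/s

Only the electrostatic force acts, so mechanical energy is conserved: ½mv² = U₁ − U₂ = kQq(1/r₁ − 1/r₂).
U₁ − U₂ = (8.99×10⁹ N·m²/C²)(8.85×10⁻⁹ C)(-6.61×10⁻⁹ C)(1/0.662 − 1/0.124) = 3.45×10⁻⁶ J.
v = √(2·3.45×10⁻⁶/0.0471) = 0.0121 m/s.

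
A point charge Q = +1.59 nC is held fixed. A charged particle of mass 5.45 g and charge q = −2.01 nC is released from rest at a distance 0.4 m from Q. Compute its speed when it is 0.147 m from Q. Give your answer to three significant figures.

6.74×10⁻³ m/s

Only the electrostatic force acts, so mechanical energy is conserved: ½mv² = U₁ − U₂ = kQq(1/r₁ − 1/r₂).
U₁ − U₂ = (8.99×10⁹ N·m²/C²)(1.59×10⁻⁹ C)(-2.01×10⁻⁹ C)(1/0.400 − 1/0.147) = 1.24×10⁻⁷ J.
v = √(2·1.24×10⁻⁷/5.45×10⁻³) = 6.74×10⁻³ m/s.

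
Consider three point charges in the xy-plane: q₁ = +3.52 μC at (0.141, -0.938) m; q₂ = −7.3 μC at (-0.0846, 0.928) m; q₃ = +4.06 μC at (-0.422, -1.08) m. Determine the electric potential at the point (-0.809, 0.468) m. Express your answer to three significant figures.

The total potential is the scalar sum of each charge's contribution, V = Σ kqᵢ/rᵢ.
Distances from the field point to each charge: r₁ = 1.70 m, r₂ = 0.858 m, r₃ = 1.60 m.
V = k[(3.52×10⁻⁶)/(1.70) + (-7.30×10⁻⁶)/(0.858) + (4.06×10⁻⁶)/(1.60)] = -3.50×10⁴ V.

-3.50×10⁴ V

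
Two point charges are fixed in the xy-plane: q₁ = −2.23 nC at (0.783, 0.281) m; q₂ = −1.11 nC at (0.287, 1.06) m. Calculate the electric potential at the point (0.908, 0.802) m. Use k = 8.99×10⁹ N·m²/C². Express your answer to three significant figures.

The total potential is the scalar sum of each charge's contribution, V = Σ kqᵢ/rᵢ.
Distances from the field point to each charge: r₁ = 0.536 m, r₂ = 0.672 m.
V = k[(-2.23×10⁻⁹)/(0.536) + (-1.11×10⁻⁹)/(0.672)] = -52.3 V.

-52.3 V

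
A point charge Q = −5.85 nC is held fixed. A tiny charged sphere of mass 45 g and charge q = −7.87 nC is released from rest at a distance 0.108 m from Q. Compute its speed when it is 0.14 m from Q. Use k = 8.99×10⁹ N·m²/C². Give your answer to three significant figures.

6.24×10⁻³ m/s

Only the electrostatic force acts, so mechanical energy is conserved: ½mv² = U₁ − U₂ = kQq(1/r₁ − 1/r₂).
U₁ − U₂ = (8.99×10⁹ N·m²/C²)(-5.85×10⁻⁹ C)(-7.87×10⁻⁹ C)(1/0.108 − 1/0.140) = 8.76×10⁻⁷ J.
v = √(2·8.76×10⁻⁷/0.0450) = 6.24×10⁻³ m/s.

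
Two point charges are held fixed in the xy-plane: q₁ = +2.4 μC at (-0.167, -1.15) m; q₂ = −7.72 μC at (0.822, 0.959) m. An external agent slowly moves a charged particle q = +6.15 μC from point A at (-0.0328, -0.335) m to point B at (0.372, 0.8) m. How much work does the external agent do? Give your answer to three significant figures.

-0.714 J

For quasistatic motion the external work equals the change in potential energy: W_ext = qΔV = q(V_B − V_A).
At A: distances to the source charges are 0.826 m, 1.55 m; V_A = Σ kqᵢ/rᵢ = -1.86×10⁴ V.
At B: distances to the source charges are 2.02 m, 0.477 m; V_B = Σ kqᵢ/rᵢ = -1.35×10⁵ V.
ΔV = V_B − V_A = -1.16×10⁵ V.
W_ext = qΔV = (6.15×10⁻⁶ C)(-1.16×10⁵ V) = -0.714 J.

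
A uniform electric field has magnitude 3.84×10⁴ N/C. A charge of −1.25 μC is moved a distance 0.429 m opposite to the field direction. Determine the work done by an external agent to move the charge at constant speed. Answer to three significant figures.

-0.0206 J

The potential change for a displacement 0.429 m opposite to the field direction is ΔV = +Ed = 1.65×10⁴ V.
W_ext = qΔV = -0.0206 J.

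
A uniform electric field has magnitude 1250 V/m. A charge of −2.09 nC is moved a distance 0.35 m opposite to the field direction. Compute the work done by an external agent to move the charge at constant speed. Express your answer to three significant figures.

-9.14×10⁻⁷ J

The potential change for a displacement 0.35 m opposite to the field direction is ΔV = +Ed = 438 V.
W_ext = qΔV = -9.14×10⁻⁷ J.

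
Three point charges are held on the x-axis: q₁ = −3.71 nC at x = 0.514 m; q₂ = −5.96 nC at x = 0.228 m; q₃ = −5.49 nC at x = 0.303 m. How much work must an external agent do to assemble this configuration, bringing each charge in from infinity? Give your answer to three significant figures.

The work to assemble the configuration equals its total potential energy, U = Σ kqᵢqⱼ/rᵢⱼ over all pairs.
Pair separations: r₁₂ = 0.286 m, r₁₃ = 0.211 m, r₂₃ = 0.0750 m.
U = (6.95×10⁻⁷) + (8.68×10⁻⁷) + (3.92×10⁻⁶) = 5.48×10⁻⁶ J.

5.48×10⁻⁶ J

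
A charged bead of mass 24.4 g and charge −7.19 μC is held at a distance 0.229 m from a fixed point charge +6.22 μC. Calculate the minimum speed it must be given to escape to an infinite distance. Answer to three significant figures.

12.0 m/s

To just escape, total mechanical energy must reach zero at infinity: ½mv²_min + U = 0, so ½mv²_min = −U = |kQq|/r.
|U| = |kQq|/r = (8.99×10⁹ N·m²/C²)(6.22×10⁻⁶)(7.19×10⁻⁶)/(0.229) = 1.76 J.
v_min = √(2|U|/m) = √(2·1.76/0.0244) = 12.0 m/s.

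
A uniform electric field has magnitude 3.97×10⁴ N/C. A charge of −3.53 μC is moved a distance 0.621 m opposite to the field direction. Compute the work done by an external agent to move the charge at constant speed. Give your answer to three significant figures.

The potential change for a displacement 0.621 m opposite to the field direction is ΔV = +Ed = 2.47×10⁴ V.
W_ext = qΔV = -0.0870 J.

-0.0870 J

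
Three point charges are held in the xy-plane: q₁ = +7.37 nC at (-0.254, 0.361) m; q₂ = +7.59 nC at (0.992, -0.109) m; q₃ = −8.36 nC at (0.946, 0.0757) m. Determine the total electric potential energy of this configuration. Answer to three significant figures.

The work to assemble the configuration equals its total potential energy, U = Σ kqᵢqⱼ/rᵢⱼ over all pairs.
Pair separations: r₁₂ = 1.33 m, r₁₃ = 1.23 m, r₂₃ = 0.190 m.
U = (3.78×10⁻⁷) + (-4.49×10⁻⁷) + (-3.00×10⁻⁶) = -3.07×10⁻⁶ J.

-3.07×10⁻⁶ J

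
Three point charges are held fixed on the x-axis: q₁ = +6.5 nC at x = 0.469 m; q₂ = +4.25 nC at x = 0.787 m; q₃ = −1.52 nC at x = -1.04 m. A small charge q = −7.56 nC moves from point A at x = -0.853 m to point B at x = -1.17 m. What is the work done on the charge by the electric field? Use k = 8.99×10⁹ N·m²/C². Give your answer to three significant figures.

-3.35×10⁻⁷ J

The work done by the electric force is W_field = −ΔU = −q(V_B − V_A) = q(V_A − V_B).
At A: distances to the source charges are 1.32 m, 1.64 m, 0.187 m; V_A = Σ kqᵢ/rᵢ = -5.57 V.
At B: distances to the source charges are 1.64 m, 1.96 m, 0.130 m; V_B = Σ kqᵢ/rᵢ = -49.9 V.
ΔV = V_B − V_A = -44.4 V.
W_field = −qΔV = −(-7.56×10⁻⁹ C)(-44.4 V) = -3.35×10⁻⁷ J.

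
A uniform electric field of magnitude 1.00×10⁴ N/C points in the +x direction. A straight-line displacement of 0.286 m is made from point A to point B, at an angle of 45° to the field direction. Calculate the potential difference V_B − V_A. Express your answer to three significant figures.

Only the component of displacement along E changes the potential: ΔV = −E·d·cosθ.
ΔV = −(1.00×10⁴ V/m)(0.286 m)cos45° = -2020 V.

-2020 V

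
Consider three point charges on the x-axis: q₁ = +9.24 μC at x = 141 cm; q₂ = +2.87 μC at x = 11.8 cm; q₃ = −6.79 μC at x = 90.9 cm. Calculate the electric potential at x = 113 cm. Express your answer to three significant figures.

4.60×10⁴ V

Electric potential is a scalar, so the contributions from each charge add algebraically: V = Σ kqᵢ/rᵢ.
Distances from the field point to each charge: r₁ = 0.280 m, r₂ = 1.01 m, r₃ = 0.221 m.
V = k[(9.24×10⁻⁶)/(0.280) + (2.87×10⁻⁶)/(1.01) + (-6.79×10⁻⁶)/(0.221)] = 4.60×10⁴ V.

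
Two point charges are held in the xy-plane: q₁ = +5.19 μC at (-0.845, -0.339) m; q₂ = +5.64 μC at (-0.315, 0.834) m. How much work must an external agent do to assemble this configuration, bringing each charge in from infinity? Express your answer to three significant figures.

0.204 J

The assembly work is the sum of pairwise potential energies, U = Σ_{i<j} kqᵢqⱼ/rᵢⱼ.
Pair separations: r₁₂ = 1.29 m.
U = (0.204) = 0.204 J.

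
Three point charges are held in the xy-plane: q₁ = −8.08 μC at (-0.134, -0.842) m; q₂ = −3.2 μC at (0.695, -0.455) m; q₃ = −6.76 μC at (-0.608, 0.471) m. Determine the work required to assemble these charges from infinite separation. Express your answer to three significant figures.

The work to assemble the configuration equals its total potential energy, U = Σ kqᵢqⱼ/rᵢⱼ over all pairs.
Pair separations: r₁₂ = 0.915 m, r₁₃ = 1.40 m, r₂₃ = 1.60 m.
U = (0.254) + (0.352) + (0.122) = 0.727 J.

0.727 J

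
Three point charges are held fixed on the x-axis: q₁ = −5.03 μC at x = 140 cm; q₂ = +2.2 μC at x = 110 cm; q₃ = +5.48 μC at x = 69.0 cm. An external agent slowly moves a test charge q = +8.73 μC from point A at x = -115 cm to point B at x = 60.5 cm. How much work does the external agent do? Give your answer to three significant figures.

For quasistatic motion the external work equals the change in potential energy: W_ext = qΔV = q(V_B − V_A).
At A: distances to the source charges are 2.55 m, 2.25 m, 1.84 m; V_A = Σ kqᵢ/rᵢ = 1.78×10⁴ V.
At B: distances to the source charges are 0.795 m, 0.495 m, 0.0850 m; V_B = Σ kqᵢ/rᵢ = 5.63×10⁵ V.
ΔV = V_B − V_A = 5.45×10⁵ V.
W_ext = qΔV = (8.73×10⁻⁶ C)(5.45×10⁵ V) = 4.76 J.

4.76 J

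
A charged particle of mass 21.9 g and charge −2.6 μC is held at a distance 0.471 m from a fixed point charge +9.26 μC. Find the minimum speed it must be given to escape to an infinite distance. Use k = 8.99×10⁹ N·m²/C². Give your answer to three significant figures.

To just escape, total mechanical energy must reach zero at infinity: ½mv²_min + U = 0, so ½mv²_min = −U = |kQq|/r.
|U| = |kQq|/r = (8.99×10⁹ N·m²/C²)(9.26×10⁻⁶)(2.60×10⁻⁶)/(0.471) = 0.460 J.
v_min = √(2|U|/m) = √(2·0.460/0.0219) = 6.48 m/s.

6.48 m/s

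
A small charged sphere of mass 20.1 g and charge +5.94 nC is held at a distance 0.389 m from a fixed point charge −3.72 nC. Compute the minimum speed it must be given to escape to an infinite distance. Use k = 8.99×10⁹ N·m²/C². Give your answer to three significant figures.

7.13×10⁻³ m/s

To just escape, total mechanical energy must reach zero at infinity: ½mv²_min + U = 0, so ½mv²_min = −U = |kQq|/r.
|U| = |kQq|/r = (8.99×10⁹ N·m²/C²)(3.72×10⁻⁹)(5.94×10⁻⁹)/(0.389) = 5.11×10⁻⁷ J.
v_min = √(2|U|/m) = √(2·5.11×10⁻⁷/0.0201) = 7.13×10⁻³ m/s.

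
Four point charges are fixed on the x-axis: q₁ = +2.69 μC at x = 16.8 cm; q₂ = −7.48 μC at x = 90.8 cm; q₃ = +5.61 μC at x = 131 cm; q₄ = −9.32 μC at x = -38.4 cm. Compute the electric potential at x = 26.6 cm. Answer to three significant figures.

6.14×10⁴ V

The total potential is the scalar sum of each charge's contribution, V = Σ kqᵢ/rᵢ.
Distances from the field point to each charge: r₁ = 0.0980 m, r₂ = 0.642 m, r₃ = 1.04 m, r₄ = 0.650 m.
V = k[(2.69×10⁻⁶)/(0.0980) + (-7.48×10⁻⁶)/(0.642) + (5.61×10⁻⁶)/(1.04) + (-9.32×10⁻⁶)/(0.650)] = 6.14×10⁴ V.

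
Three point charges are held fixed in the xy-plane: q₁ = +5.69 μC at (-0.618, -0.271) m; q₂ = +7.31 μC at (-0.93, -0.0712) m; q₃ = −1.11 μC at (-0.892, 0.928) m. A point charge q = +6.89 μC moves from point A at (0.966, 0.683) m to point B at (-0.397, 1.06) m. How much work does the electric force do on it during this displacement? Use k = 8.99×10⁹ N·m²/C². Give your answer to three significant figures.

The work done by the electric force is W_field = −ΔU = −q(V_B − V_A) = q(V_A − V_B).
At A: distances to the source charges are 1.85 m, 2.04 m, 1.87 m; V_A = Σ kqᵢ/rᵢ = 5.45×10⁴ V.
At B: distances to the source charges are 1.35 m, 1.25 m, 0.512 m; V_B = Σ kqᵢ/rᵢ = 7.10×10⁴ V.
ΔV = V_B − V_A = 1.64×10⁴ V.
W_field = −qΔV = −(6.89×10⁻⁶ C)(1.64×10⁴ V) = -0.113 J.

-0.113 J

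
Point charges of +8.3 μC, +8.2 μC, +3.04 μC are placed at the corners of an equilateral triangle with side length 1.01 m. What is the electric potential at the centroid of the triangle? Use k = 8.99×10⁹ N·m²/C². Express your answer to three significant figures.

3.01×10⁵ V

Electric potential is a scalar, so the contributions from each charge add algebraically: V = Σ kqᵢ/rᵢ.
The distance from each vertex to the centroid is a/√3 = 0.583 m.
V = k[(8.30×10⁻⁶)/(0.583) + (8.20×10⁻⁶)/(0.583) + (3.04×10⁻⁶)/(0.583)] = 3.01×10⁵ V.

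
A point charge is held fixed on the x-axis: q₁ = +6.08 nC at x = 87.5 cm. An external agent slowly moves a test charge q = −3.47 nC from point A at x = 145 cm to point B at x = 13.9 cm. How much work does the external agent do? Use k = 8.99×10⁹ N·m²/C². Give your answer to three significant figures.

7.22×10⁻⁸ J

For quasistatic motion the external work equals the change in potential energy: W_ext = qΔV = q(V_B − V_A).
At A: distance to the source charge is 0.575 m; V_A = kq₁/r = 95.1 V.
At B: distance to the source charge is 0.736 m; V_B = kq₁/r = 74.3 V.
ΔV = V_B − V_A = -20.8 V.
W_ext = qΔV = (-3.47×10⁻⁹ C)(-20.8 V) = 7.22×10⁻⁸ J.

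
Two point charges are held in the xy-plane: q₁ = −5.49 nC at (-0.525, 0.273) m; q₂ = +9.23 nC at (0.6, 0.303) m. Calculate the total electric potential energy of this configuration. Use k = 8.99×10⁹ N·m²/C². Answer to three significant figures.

The assembly work is the sum of pairwise potential energies, U = Σ_{i<j} kqᵢqⱼ/rᵢⱼ.
Pair separations: r₁₂ = 1.13 m.
U = (-4.05×10⁻⁷) = -4.05×10⁻⁷ J.

-4.05×10⁻⁷ J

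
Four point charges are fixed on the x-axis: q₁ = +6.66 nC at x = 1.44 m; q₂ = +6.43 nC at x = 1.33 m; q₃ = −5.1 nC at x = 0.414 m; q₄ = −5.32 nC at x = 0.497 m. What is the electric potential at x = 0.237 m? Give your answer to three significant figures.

Electric potential is a scalar, so the contributions from each charge add algebraically: V = Σ kqᵢ/rᵢ.
Distances from the field point to each charge: r₁ = 1.20 m, r₂ = 1.09 m, r₃ = 0.177 m, r₄ = 0.260 m.
V = k[(6.66×10⁻⁹)/(1.20) + (6.43×10⁻⁹)/(1.09) + (-5.10×10⁻⁹)/(0.177) + (-5.32×10⁻⁹)/(0.260)] = -340 V.

-340 V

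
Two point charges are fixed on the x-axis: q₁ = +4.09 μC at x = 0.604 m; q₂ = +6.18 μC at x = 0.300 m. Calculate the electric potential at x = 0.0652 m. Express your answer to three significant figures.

The total potential is the scalar sum of each charge's contribution, V = Σ kqᵢ/rᵢ.
Distances from the field point to each charge: r₁ = 0.539 m, r₂ = 0.235 m.
V = k[(4.09×10⁻⁶)/(0.539) + (6.18×10⁻⁶)/(0.235)] = 3.05×10⁵ V.

3.05×10⁵ V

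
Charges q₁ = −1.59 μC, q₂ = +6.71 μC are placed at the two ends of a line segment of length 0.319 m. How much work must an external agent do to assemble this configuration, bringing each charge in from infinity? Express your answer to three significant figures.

-0.301 J

The work to assemble the configuration equals its total potential energy, U = Σ kqᵢqⱼ/rᵢⱼ over all pairs.
The separation is r = 0.319 m.
U = (-0.301) = -0.301 J.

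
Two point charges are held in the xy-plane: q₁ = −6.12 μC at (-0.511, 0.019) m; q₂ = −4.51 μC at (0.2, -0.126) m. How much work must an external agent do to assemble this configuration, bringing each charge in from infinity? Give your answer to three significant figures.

0.342 J

The work to assemble the configuration equals its total potential energy, U = Σ kqᵢqⱼ/rᵢⱼ over all pairs.
Pair separations: r₁₂ = 0.726 m.
U = (0.342) = 0.342 J.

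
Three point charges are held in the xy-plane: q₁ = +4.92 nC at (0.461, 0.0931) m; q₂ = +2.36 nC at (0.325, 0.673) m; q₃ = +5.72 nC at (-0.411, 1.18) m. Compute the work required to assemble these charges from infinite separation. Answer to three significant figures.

4.93×10⁻⁷ J

The assembly work is the sum of pairwise potential energies, U = Σ_{i<j} kqᵢqⱼ/rᵢⱼ.
Pair separations: r₁₂ = 0.596 m, r₁₃ = 1.39 m, r₂₃ = 0.894 m.
U = (1.75×10⁻⁷) + (1.82×10⁻⁷) + (1.36×10⁻⁷) = 4.93×10⁻⁷ J.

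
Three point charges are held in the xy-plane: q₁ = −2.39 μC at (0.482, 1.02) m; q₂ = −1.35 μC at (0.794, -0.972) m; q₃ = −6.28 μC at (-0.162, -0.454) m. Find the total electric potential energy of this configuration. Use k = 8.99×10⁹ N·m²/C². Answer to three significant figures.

0.168 J

The work to assemble the configuration equals its total potential energy, U = Σ kqᵢqⱼ/rᵢⱼ over all pairs.
Pair separations: r₁₂ = 2.02 m, r₁₃ = 1.61 m, r₂₃ = 1.09 m.
U = (0.0144) + (0.0839) + (0.0701) = 0.168 J.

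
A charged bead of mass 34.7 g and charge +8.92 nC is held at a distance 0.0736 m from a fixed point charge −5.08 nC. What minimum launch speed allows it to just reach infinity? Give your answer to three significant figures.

To just escape, total mechanical energy must reach zero at infinity: ½mv²_min + U = 0, so ½mv²_min = −U = |kQq|/r.
|U| = |kQq|/r = (8.99×10⁹ N·m²/C²)(5.08×10⁻⁹)(8.92×10⁻⁹)/(0.0736) = 5.53×10⁻⁶ J.
v_min = √(2|U|/m) = √(2·5.53×10⁻⁶/0.0347) = 0.0179 m/s.

0.0179 m/s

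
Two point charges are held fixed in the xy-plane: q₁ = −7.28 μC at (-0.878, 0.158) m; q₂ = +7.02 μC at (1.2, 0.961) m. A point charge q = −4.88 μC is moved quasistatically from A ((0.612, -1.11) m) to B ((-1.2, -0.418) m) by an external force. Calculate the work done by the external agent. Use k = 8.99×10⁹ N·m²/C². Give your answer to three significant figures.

0.353 J

For quasistatic motion the external work equals the change in potential energy: W_ext = qΔV = q(V_B − V_A).
At A: distances to the source charges are 1.96 m, 2.15 m; V_A = Σ kqᵢ/rᵢ = -4140 V.
At B: distances to the source charges are 0.660 m, 2.77 m; V_B = Σ kqᵢ/rᵢ = -7.64×10⁴ V.
ΔV = V_B − V_A = -7.22×10⁴ V.
W_ext = qΔV = (-4.88×10⁻⁶ C)(-7.22×10⁴ V) = 0.353 J.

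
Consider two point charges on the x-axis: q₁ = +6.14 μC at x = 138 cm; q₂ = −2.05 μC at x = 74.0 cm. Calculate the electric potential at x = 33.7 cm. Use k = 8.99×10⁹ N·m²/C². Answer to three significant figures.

7190 V

Electric potential is a scalar, so the contributions from each charge add algebraically: V = Σ kqᵢ/rᵢ.
Distances from the field point to each charge: r₁ = 1.04 m, r₂ = 0.403 m.
V = k[(6.14×10⁻⁶)/(1.04) + (-2.05×10⁻⁶)/(0.403)] = 7190 V.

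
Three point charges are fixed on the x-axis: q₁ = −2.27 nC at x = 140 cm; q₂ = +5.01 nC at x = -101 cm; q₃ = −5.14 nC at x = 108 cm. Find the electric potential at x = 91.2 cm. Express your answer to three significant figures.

-293 V

Electric potential is a scalar, so the contributions from each charge add algebraically: V = Σ kqᵢ/rᵢ.
Distances from the field point to each charge: r₁ = 0.488 m, r₂ = 1.92 m, r₃ = 0.168 m.
V = k[(-2.27×10⁻⁹)/(0.488) + (5.01×10⁻⁹)/(1.92) + (-5.14×10⁻⁹)/(0.168)] = -293 V.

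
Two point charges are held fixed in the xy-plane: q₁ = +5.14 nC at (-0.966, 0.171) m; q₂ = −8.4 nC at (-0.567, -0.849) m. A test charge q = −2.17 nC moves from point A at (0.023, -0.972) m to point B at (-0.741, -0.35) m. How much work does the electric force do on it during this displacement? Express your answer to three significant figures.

7.22×10⁻⁸ J

The work done by the electric force is W_field = −ΔU = −q(V_B − V_A) = q(V_A − V_B).
At A: distances to the source charges are 1.51 m, 0.603 m; V_A = Σ kqᵢ/rᵢ = -94.7 V.
At B: distances to the source charges are 0.568 m, 0.528 m; V_B = Σ kqᵢ/rᵢ = -61.5 V.
ΔV = V_B − V_A = 33.3 V.
W_field = −qΔV = −(-2.17×10⁻⁹ C)(33.3 V) = 7.22×10⁻⁸ J.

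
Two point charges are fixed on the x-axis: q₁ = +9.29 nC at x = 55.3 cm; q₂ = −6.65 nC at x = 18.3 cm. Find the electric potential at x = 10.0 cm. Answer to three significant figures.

-536 V

The total potential is the scalar sum of each charge's contribution, V = Σ kqᵢ/rᵢ.
Distances from the field point to each charge: r₁ = 0.453 m, r₂ = 0.0830 m.
V = k[(9.29×10⁻⁹)/(0.453) + (-6.65×10⁻⁹)/(0.0830)] = -536 V.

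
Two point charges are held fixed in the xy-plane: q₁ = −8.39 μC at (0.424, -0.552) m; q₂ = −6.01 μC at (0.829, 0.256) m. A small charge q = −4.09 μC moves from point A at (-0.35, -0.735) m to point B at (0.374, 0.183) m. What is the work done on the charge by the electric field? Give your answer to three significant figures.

The work done by the electric force is W_field = −ΔU = −q(V_B − V_A) = q(V_A − V_B).
At A: distances to the source charges are 0.795 m, 1.54 m; V_A = Σ kqᵢ/rᵢ = -1.30×10⁵ V.
At B: distances to the source charges are 0.737 m, 0.461 m; V_B = Σ kqᵢ/rᵢ = -2.20×10⁵ V.
ΔV = V_B − V_A = -8.97×10⁴ V.
W_field = −qΔV = −(-4.09×10⁻⁶ C)(-8.97×10⁴ V) = -0.367 J.

-0.367 J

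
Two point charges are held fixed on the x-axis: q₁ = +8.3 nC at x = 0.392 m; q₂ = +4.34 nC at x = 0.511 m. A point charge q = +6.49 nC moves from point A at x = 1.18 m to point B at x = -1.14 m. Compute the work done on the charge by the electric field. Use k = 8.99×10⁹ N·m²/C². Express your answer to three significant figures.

The work done by the electric force is W_field = −ΔU = −q(V_B − V_A) = q(V_A − V_B).
At A: distances to the source charges are 0.788 m, 0.669 m; V_A = Σ kqᵢ/rᵢ = 153 V.
At B: distances to the source charges are 1.53 m, 1.65 m; V_B = Σ kqᵢ/rᵢ = 72.3 V.
ΔV = V_B − V_A = -80.7 V.
W_field = −qΔV = −(6.49×10⁻⁹ C)(-80.7 V) = 5.24×10⁻⁷ J.

5.24×10⁻⁷ J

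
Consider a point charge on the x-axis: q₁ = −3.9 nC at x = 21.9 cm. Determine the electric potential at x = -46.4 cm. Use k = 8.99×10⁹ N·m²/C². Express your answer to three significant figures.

The total potential is the scalar sum of each charge's contribution, V = Σ kqᵢ/rᵢ.
V = k[(-3.90×10⁻⁹)/(0.683)] = -51.3 V.

-51.3 V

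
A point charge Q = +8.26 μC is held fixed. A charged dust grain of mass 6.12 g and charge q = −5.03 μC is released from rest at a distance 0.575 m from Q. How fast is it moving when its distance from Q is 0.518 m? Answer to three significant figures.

Only the electrostatic force acts, so mechanical energy is conserved: ½mv² = U₁ − U₂ = kQq(1/r₁ − 1/r₂).
U₁ − U₂ = (8.99×10⁹ N·m²/C²)(8.26×10⁻⁶ C)(-5.03×10⁻⁶ C)(1/0.575 − 1/0.518) = 0.0715 J.
v = √(2·0.0715/6.12×10⁻³) = 4.83 m/s.

4.83 m/s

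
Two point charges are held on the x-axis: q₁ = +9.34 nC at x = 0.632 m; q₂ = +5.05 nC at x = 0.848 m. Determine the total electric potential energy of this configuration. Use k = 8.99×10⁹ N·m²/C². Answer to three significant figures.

The work to assemble the configuration equals its total potential energy, U = Σ kqᵢqⱼ/rᵢⱼ over all pairs.
Pair separations: r₁₂ = 0.216 m.
U = (1.96×10⁻⁶) = 1.96×10⁻⁶ J.

1.96×10⁻⁶ J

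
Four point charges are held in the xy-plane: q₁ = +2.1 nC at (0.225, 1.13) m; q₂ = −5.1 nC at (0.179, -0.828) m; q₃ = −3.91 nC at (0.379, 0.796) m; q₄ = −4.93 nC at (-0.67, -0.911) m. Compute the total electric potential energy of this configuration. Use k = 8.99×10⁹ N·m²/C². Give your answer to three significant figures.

1.69×10⁻⁷ J

The work to assemble the configuration equals its total potential energy, U = Σ kqᵢqⱼ/rᵢⱼ over all pairs.
Pair separations: r₁₂ = 1.96 m, r₁₃ = 0.368 m, r₁₄ = 2.23 m, r₂₃ = 1.64 m, r₂₄ = 0.853 m, r₃₄ = 2.00 m.
Summing all 6 pair terms gives U = 1.69×10⁻⁷ J.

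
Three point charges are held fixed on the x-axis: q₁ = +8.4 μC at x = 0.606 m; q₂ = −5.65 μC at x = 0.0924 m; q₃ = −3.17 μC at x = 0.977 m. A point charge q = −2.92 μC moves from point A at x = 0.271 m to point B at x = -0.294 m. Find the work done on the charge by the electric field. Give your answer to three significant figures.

0.0858 J

The work done by the electric force is W_field = −ΔU = −q(V_B − V_A) = q(V_A − V_B).
At A: distances to the source charges are 0.335 m, 0.179 m, 0.706 m; V_A = Σ kqᵢ/rᵢ = -9.93×10⁴ V.
At B: distances to the source charges are 0.900 m, 0.386 m, 1.27 m; V_B = Σ kqᵢ/rᵢ = -7.00×10⁴ V.
ΔV = V_B − V_A = 2.94×10⁴ V.
W_field = −qΔV = −(-2.92×10⁻⁶ C)(2.94×10⁴ V) = 0.0858 J.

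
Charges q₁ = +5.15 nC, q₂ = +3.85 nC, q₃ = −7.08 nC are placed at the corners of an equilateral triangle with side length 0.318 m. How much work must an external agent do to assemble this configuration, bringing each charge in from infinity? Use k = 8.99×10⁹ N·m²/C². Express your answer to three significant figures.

The work to assemble the configuration equals its total potential energy, U = Σ kqᵢqⱼ/rᵢⱼ over all pairs.
All three pair separations equal the side length, 0.318 m.
U = (5.61×10⁻⁷) + (-1.03×10⁻⁶) + (-7.71×10⁻⁷) = -1.24×10⁻⁶ J.

-1.24×10⁻⁶ J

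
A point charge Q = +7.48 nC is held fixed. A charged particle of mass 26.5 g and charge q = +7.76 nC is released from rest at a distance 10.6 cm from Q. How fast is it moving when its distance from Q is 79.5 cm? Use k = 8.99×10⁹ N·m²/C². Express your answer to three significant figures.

Only the electrostatic force acts, so mechanical energy is conserved: ½mv² = U₁ − U₂ = kQq(1/r₁ − 1/r₂).
U₁ − U₂ = (8.99×10⁹ N·m²/C²)(7.48×10⁻⁹ C)(7.76×10⁻⁹ C)(1/0.106 − 1/0.795) = 4.27×10⁻⁶ J.
v = √(2·4.27×10⁻⁶/0.0265) = 0.0179 m/s.

0.0179 m/s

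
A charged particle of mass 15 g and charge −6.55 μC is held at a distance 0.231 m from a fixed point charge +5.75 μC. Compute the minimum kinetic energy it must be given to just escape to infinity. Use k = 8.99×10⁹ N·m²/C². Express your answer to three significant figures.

To just escape, total mechanical energy must reach zero at infinity: ½mv²_min + U = 0, so ½mv²_min = −U = |kQq|/r.
|U| = |kQq|/r = (8.99×10⁹ N·m²/C²)(5.75×10⁻⁶)(6.55×10⁻⁶)/(0.231) = 1.47 J.

1.47 J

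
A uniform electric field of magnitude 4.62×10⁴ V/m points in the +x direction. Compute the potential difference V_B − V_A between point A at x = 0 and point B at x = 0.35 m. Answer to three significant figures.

-1.62×10⁴ V

In a uniform field, potential decreases in the direction of E: V_B − V_A = −E·Δx.
V_B − V_A = −(4.62×10⁴ V/m)(0.350 m) = -1.62×10⁴ V.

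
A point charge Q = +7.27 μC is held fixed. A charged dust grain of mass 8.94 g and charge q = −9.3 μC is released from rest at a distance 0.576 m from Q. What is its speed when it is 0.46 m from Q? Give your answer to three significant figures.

Only the electrostatic force acts, so mechanical energy is conserved: ½mv² = U₁ − U₂ = kQq(1/r₁ − 1/r₂).
U₁ − U₂ = (8.99×10⁹ N·m²/C²)(7.27×10⁻⁶ C)(-9.30×10⁻⁶ C)(1/0.576 − 1/0.460) = 0.266 J.
v = √(2·0.266/8.94×10⁻³) = 7.72 m/s.

7.72 m/s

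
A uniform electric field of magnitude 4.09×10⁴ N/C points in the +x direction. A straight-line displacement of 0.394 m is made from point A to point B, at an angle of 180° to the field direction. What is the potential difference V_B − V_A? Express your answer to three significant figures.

1.61×10⁴ V

Only the component of displacement along E changes the potential: ΔV = −E·d·cosθ.
ΔV = −(4.09×10⁴ V/m)(0.394 m)cos180° = 1.61×10⁴ V.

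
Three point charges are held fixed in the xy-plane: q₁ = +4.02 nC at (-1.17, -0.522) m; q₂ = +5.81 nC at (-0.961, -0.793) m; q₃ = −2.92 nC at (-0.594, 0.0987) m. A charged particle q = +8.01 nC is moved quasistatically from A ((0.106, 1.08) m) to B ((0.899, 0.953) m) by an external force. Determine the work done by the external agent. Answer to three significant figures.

-5.30×10⁻⁹ J

For quasistatic motion the external work equals the change in potential energy: W_ext = qΔV = q(V_B − V_A).
At A: distances to the source charges are 2.05 m, 2.16 m, 1.21 m; V_A = Σ kqᵢ/rᵢ = 20.1 V.
At B: distances to the source charges are 2.54 m, 2.55 m, 1.72 m; V_B = Σ kqᵢ/rᵢ = 19.4 V.
ΔV = V_B − V_A = -0.662 V.
W_ext = qΔV = (8.01×10⁻⁹ C)(-0.662 V) = -5.30×10⁻⁹ J.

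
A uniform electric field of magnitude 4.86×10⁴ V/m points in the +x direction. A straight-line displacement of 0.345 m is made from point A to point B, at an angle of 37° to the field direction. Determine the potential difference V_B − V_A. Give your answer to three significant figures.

Only the component of displacement along E changes the potential: ΔV = −E·d·cosθ.
ΔV = −(4.86×10⁴ V/m)(0.345 m)cos37° = -1.34×10⁴ V.

-1.34×10⁴ V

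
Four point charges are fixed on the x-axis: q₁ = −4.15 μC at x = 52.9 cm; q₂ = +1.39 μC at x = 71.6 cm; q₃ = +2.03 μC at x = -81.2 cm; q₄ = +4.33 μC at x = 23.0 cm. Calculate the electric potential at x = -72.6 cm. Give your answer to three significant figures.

The total potential is the scalar sum of each charge's contribution, V = Σ kqᵢ/rᵢ.
Distances from the field point to each charge: r₁ = 1.25 m, r₂ = 1.44 m, r₃ = 0.0860 m, r₄ = 0.956 m.
V = k[(-4.15×10⁻⁶)/(1.25) + (1.39×10⁻⁶)/(1.44) + (2.03×10⁻⁶)/(0.0860) + (4.33×10⁻⁶)/(0.956)] = 2.32×10⁵ V.

2.32×10⁵ V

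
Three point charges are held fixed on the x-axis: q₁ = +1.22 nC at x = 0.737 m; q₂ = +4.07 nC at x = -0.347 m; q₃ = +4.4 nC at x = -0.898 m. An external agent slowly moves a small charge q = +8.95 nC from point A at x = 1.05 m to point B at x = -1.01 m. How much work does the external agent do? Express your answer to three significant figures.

2.98×10⁻⁶ J

For quasistatic motion the external work equals the change in potential energy: W_ext = qΔV = q(V_B − V_A).
At A: distances to the source charges are 0.313 m, 1.40 m, 1.95 m; V_A = Σ kqᵢ/rᵢ = 81.5 V.
At B: distances to the source charges are 1.75 m, 0.663 m, 0.112 m; V_B = Σ kqᵢ/rᵢ = 415 V.
ΔV = V_B − V_A = 333 V.
W_ext = qΔV = (8.95×10⁻⁹ C)(333 V) = 2.98×10⁻⁶ J.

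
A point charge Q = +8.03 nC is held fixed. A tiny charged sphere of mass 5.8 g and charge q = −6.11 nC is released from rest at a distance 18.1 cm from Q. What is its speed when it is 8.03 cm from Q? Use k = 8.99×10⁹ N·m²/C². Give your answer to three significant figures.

Only the electrostatic force acts, so mechanical energy is conserved: ½mv² = U₁ − U₂ = kQq(1/r₁ − 1/r₂).
U₁ − U₂ = (8.99×10⁹ N·m²/C²)(8.03×10⁻⁹ C)(-6.11×10⁻⁹ C)(1/0.181 − 1/0.0803) = 3.06×10⁻⁶ J.
v = √(2·3.06×10⁻⁶/5.80×10⁻³) = 0.0325 m/s.

0.0325 m/s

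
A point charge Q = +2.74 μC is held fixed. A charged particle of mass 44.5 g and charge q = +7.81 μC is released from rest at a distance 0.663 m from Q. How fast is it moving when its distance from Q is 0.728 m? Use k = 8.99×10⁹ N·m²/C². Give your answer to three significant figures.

1.08 m/s

Only the electrostatic force acts, so mechanical energy is conserved: ½mv² = U₁ − U₂ = kQq(1/r₁ − 1/r₂).
U₁ − U₂ = (8.99×10⁹ N·m²/C²)(2.74×10⁻⁶ C)(7.81×10⁻⁶ C)(1/0.663 − 1/0.728) = 0.0259 J.
v = √(2·0.0259/0.0445) = 1.08 m/s.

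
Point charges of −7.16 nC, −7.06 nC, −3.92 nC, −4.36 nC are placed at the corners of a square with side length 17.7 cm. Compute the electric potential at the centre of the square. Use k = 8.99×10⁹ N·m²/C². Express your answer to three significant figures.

-1620 V

The total potential is the scalar sum of each charge's contribution, V = Σ kqᵢ/rᵢ.
The distance from each corner to the centre is a√2/2 = 0.125 m.
V = k[(-7.16×10⁻⁹)/(0.125) + (-7.06×10⁻⁹)/(0.125) + (-3.92×10⁻⁹)/(0.125) + (-4.36×10⁻⁹)/(0.125)] = -1620 V.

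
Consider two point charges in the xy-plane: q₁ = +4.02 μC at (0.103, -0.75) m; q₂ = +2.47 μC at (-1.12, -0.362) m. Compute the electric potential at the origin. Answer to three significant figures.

The total potential is the scalar sum of each charge's contribution, V = Σ kqᵢ/rᵢ.
Distances from the field point to each charge: r₁ = 0.757 m, r₂ = 1.18 m.
V = k[(4.02×10⁻⁶)/(0.757) + (2.47×10⁻⁶)/(1.18)] = 6.66×10⁴ V.

6.66×10⁴ V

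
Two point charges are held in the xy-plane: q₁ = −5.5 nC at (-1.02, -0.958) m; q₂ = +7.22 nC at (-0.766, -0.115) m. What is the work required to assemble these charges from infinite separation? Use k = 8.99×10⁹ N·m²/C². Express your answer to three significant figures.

-4.05×10⁻⁷ J

The assembly work is the sum of pairwise potential energies, U = Σ_{i<j} kqᵢqⱼ/rᵢⱼ.
Pair separations: r₁₂ = 0.880 m.
U = (-4.05×10⁻⁷) = -4.05×10⁻⁷ J.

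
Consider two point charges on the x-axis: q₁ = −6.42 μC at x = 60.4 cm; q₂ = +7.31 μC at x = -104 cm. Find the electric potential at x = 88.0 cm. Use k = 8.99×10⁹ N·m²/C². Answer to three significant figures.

-1.75×10⁵ V

Electric potential is a scalar, so the contributions from each charge add algebraically: V = Σ kqᵢ/rᵢ.
Distances from the field point to each charge: r₁ = 0.276 m, r₂ = 1.92 m.
V = k[(-6.42×10⁻⁶)/(0.276) + (7.31×10⁻⁶)/(1.92)] = -1.75×10⁵ V.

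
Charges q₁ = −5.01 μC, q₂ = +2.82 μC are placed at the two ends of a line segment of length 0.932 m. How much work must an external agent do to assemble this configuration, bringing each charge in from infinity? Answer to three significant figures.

The assembly work is the sum of pairwise potential energies, U = Σ_{i<j} kqᵢqⱼ/rᵢⱼ.
The separation is r = 0.932 m.
U = (-0.136) = -0.136 J.

-0.136 J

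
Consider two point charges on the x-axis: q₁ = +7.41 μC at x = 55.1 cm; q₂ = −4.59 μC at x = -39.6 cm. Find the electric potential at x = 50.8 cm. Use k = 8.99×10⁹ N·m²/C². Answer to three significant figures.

The total potential is the scalar sum of each charge's contribution, V = Σ kqᵢ/rᵢ.
Distances from the field point to each charge: r₁ = 0.0430 m, r₂ = 0.904 m.
V = k[(7.41×10⁻⁶)/(0.0430) + (-4.59×10⁻⁶)/(0.904)] = 1.50×10⁶ V.

1.50×10⁶ V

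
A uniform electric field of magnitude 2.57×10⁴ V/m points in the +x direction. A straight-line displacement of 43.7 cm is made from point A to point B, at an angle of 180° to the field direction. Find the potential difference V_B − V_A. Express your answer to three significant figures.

Only the component of displacement along E changes the potential: ΔV = −E·d·cosθ.
ΔV = −(2.57×10⁴ V/m)(0.437 m)cos180° = 1.12×10⁴ V.

1.12×10⁴ V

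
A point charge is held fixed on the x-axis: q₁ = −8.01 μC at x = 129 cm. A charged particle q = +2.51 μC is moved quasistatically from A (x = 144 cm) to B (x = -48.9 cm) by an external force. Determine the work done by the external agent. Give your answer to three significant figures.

For quasistatic motion the external work equals the change in potential energy: W_ext = qΔV = q(V_B − V_A).
At A: distance to the source charge is 0.150 m; V_A = kq₁/r = -4.80×10⁵ V.
At B: distance to the source charge is 1.78 m; V_B = kq₁/r = -4.05×10⁴ V.
ΔV = V_B − V_A = 4.40×10⁵ V.
W_ext = qΔV = (2.51×10⁻⁶ C)(4.40×10⁵ V) = 1.10 J.

1.10 J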